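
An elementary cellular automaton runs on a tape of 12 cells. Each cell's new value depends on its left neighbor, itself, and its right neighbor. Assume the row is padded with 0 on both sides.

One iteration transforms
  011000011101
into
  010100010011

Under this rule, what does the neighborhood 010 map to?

1

At position 11 the neighborhood is 010; the next row has 1 there.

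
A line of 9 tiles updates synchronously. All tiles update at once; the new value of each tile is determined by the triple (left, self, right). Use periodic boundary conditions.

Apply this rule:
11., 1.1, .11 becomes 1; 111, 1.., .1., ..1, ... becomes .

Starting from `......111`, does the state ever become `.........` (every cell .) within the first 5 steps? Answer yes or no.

yes

......1.1
.......1.
.........
all cells are . at step 3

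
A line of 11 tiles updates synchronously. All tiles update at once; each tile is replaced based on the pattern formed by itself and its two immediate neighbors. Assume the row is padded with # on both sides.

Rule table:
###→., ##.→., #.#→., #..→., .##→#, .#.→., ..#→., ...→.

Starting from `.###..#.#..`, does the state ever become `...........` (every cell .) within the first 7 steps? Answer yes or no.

step 1: .#.........
step 2: ...........
all cells are . at step 2

yes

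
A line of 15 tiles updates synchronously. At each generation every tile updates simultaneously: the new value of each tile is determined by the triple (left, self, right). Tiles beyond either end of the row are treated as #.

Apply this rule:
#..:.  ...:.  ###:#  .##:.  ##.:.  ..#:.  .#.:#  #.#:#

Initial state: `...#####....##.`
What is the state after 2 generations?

.....#.........

....###.......#
.....#.........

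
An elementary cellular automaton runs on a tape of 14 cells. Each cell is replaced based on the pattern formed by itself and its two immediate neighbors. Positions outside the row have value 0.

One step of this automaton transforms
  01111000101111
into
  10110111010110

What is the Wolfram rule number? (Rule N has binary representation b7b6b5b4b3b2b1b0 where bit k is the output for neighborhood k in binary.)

position 2: 111 → 1  (bit 7 = 1)
position 4: 110 → 0  (bit 6 = 0)
position 9: 101 → 1  (bit 5 = 1)
position 5: 100 → 1  (bit 4 = 1)
position 1: 011 → 0  (bit 3 = 0)
position 8: 010 → 0  (bit 2 = 0)
position 0: 001 → 1  (bit 1 = 1)
position 6: 000 → 1  (bit 0 = 1)
bits b7..b0 = 10110011 = 179

179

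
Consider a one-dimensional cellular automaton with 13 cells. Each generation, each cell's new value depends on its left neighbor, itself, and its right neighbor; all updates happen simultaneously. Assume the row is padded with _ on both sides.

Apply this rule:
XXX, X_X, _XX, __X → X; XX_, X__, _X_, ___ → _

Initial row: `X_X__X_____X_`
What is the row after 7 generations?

____X________

_X__X_____X__
X__X_____X___
__X_____X____
_X_____X_____
X_____X______
_____X_______
____X________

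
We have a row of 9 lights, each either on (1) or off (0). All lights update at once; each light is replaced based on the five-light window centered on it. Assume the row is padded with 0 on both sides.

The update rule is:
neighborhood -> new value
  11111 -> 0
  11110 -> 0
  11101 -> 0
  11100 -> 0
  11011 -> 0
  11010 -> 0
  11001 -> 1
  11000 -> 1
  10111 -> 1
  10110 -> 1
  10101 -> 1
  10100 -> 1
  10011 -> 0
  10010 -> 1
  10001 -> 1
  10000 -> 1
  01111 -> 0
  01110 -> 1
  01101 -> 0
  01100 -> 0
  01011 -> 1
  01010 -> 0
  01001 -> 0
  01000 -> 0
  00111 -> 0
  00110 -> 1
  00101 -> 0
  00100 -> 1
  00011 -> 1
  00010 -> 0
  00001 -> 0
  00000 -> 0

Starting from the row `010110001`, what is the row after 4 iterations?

100110010

001101101
011001001
110111011
100110010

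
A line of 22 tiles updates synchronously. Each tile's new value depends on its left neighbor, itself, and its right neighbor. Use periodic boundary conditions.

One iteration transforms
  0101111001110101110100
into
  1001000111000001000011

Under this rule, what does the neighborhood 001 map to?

1

At position 0 the neighborhood is 001; the next row has 1 there.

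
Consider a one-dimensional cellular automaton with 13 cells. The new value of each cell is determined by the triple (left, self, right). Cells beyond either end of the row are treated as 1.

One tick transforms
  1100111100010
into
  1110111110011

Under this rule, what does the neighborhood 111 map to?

At position 0 the neighborhood is 111; the next row has 1 there.

1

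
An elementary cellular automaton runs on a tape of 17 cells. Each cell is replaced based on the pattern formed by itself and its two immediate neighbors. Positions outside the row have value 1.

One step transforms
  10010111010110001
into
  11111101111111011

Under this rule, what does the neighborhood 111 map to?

0

At position 6 the neighborhood is 111; the next row has 0 there.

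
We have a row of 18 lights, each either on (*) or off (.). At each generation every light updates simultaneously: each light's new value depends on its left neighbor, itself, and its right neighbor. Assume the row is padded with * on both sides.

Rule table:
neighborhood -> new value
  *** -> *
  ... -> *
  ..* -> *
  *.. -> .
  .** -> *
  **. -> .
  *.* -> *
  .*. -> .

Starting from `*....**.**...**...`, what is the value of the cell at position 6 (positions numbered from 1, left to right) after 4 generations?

..****.**..***..**
.****.**..***..***
****.**..***..****
***.**..***..*****
position 6 holds *

*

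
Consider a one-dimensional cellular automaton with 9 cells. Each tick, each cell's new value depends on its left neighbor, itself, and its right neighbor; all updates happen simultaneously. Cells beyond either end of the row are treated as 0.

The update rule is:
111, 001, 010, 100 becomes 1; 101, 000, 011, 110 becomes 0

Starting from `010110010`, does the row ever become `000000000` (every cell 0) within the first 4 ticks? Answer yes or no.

110001111
001010110
011010001
100011011
tick 4 is 100011011, still not uniform 0

no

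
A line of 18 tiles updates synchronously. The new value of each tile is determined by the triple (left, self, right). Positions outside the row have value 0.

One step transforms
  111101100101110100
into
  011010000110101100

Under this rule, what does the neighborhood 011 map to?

0

At position 0 the neighborhood is 011; the next row has 0 there.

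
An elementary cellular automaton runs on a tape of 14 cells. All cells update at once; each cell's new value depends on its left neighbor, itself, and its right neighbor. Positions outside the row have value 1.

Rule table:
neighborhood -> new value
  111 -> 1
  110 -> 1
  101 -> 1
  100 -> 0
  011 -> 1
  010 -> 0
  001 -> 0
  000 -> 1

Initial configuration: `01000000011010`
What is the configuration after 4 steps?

10011111011101
10011111111111
10011111111111  (fixed point — unchanged through step 4)

10011111111111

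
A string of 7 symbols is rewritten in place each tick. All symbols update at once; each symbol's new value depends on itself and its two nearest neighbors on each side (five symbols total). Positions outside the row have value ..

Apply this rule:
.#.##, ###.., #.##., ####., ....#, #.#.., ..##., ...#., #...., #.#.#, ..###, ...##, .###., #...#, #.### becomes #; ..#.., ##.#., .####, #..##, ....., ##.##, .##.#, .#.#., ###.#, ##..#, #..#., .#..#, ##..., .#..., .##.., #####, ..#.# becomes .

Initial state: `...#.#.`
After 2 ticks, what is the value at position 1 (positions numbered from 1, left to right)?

.##..#.
##.....
position 1 holds #

#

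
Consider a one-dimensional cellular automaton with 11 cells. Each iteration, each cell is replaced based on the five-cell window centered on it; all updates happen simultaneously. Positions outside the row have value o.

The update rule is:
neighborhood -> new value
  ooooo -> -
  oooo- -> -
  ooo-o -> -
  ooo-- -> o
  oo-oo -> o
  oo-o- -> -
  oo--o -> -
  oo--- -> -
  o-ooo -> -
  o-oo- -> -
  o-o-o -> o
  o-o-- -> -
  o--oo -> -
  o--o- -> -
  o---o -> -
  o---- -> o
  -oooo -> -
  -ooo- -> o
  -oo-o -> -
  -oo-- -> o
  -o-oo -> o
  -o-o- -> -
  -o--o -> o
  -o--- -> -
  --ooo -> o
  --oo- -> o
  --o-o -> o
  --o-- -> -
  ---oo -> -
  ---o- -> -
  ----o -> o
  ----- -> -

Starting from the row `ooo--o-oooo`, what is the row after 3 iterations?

iteration 1: --o--oo----
iteration 2: ---o-oo-oo-
iteration 3: ---oo--o--o

---oo--o--o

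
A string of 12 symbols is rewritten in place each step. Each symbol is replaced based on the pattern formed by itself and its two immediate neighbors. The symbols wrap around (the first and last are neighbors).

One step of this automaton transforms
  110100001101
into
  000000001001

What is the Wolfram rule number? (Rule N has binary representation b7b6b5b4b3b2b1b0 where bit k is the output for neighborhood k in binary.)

position 0: 111 → 0  (bit 7 = 0)
position 1: 110 → 0  (bit 6 = 0)
position 2: 101 → 0  (bit 5 = 0)
position 4: 100 → 0  (bit 4 = 0)
position 8: 011 → 1  (bit 3 = 1)
position 3: 010 → 0  (bit 2 = 0)
position 7: 001 → 0  (bit 1 = 0)
position 5: 000 → 0  (bit 0 = 0)
bits b7..b0 = 00001000 = 8

8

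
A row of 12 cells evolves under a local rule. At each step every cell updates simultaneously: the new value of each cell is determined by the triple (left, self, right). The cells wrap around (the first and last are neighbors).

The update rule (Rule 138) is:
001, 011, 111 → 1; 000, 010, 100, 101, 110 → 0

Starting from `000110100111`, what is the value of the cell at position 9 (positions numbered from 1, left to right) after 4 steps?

001100001110
011000011100
110000111000
100001110001
position 9 holds 0

0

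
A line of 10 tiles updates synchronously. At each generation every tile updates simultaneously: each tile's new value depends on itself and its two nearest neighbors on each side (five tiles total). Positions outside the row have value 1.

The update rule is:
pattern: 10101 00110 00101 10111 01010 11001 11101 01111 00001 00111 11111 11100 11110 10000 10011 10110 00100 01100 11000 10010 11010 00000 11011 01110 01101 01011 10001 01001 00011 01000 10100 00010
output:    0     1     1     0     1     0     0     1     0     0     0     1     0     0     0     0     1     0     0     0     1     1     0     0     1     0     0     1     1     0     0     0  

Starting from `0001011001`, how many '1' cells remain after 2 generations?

0001000000
0001001101
count of 1: 4

4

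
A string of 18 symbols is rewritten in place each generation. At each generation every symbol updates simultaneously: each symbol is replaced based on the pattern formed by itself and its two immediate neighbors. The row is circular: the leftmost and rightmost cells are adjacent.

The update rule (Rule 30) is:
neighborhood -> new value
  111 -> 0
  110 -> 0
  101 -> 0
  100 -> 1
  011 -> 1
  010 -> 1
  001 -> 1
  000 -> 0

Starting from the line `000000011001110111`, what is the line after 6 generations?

101110000100110010

generation 1: 100000110111000100
generation 2: 110001100100101111
generation 3: 001011011111101000
generation 4: 011010010000001100
generation 5: 110011111000011010
generation 6: 101110000100110010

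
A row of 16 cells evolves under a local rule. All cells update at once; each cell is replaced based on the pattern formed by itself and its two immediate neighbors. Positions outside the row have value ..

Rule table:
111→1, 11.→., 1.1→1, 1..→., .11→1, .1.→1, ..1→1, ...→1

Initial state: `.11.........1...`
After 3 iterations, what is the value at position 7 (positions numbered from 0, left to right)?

1

11..111111111.11
1..111111111.11.
1.111111111.11..
position 7 holds 1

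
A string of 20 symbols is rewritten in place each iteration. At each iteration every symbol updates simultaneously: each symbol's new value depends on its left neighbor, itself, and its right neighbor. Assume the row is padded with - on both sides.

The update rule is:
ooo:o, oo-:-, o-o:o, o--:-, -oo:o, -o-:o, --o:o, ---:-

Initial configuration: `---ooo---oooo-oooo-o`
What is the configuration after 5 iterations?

o---oooo-oooo-oo----

--ooo---oooo-oooo-oo
-ooo---oooo-oooo-oo-
ooo---oooo-oooo-oo--
oo---oooo-oooo-oo---
o---oooo-oooo-oo----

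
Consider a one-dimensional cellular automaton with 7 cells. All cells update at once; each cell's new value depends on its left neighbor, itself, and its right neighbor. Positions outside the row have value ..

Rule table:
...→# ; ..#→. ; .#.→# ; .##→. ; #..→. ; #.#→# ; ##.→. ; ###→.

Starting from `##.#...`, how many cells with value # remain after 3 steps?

4

..##.##
#...#..
#.#.#.#
count of #: 4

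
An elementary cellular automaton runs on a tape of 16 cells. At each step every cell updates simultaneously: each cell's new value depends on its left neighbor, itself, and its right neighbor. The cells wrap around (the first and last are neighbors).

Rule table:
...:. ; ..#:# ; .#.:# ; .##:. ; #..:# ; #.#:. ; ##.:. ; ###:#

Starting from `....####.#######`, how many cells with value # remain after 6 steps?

#..#.##...#####.
####...#.#.###..
.##.#.##.#..#.##
....#....####...
...###..#.##.#..
..#.#.###....##.
count of #: 7

7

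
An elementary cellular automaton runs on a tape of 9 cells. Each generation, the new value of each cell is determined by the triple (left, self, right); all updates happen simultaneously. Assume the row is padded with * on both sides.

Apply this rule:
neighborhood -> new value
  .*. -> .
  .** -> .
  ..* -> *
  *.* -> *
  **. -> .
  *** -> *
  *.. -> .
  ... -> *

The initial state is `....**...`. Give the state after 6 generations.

.*..*.*.*

.***...**
*.*..**.*
.*..*..*.
*..*..*.*
..*..*.*.
.*..*.*.*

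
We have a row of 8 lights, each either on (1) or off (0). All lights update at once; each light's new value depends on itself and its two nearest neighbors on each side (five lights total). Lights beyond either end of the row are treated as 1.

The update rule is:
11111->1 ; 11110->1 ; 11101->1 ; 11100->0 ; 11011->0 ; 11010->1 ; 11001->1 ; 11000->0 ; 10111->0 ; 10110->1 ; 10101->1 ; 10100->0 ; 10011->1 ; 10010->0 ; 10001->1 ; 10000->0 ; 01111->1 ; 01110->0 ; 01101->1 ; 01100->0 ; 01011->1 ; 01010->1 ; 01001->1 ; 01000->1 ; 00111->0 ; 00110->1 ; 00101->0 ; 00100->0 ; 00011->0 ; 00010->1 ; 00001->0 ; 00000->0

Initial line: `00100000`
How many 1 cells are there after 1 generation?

generation 1: 10010000
count of 1: 2

2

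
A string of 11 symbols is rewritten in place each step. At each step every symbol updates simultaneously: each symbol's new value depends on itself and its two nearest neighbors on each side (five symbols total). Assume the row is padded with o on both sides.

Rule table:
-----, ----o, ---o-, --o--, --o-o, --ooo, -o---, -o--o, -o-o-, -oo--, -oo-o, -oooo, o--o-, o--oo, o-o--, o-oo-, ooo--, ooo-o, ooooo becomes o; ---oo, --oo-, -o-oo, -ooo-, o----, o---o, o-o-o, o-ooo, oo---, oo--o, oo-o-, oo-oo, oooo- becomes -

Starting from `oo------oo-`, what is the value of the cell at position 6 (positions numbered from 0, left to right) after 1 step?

o

-o--ooo--o-
position 6 holds o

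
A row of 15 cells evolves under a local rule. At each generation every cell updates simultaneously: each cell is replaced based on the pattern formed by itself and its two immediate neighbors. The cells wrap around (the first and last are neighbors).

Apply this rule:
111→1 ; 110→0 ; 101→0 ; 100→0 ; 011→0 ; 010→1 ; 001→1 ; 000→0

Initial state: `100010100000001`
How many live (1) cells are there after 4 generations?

4

generation 1: 000110100000010
generation 2: 001000100000110
generation 3: 011001100001000
generation 4: 100010000011000
count of 1: 4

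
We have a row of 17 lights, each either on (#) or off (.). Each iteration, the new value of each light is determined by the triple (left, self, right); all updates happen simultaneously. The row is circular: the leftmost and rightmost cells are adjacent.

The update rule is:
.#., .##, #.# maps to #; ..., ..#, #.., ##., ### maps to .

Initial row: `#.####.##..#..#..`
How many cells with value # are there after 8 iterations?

4

iteration 1: ###...##...#..#..
iteration 2: #.....#....#..#..
iteration 3: #.....#....#..#..  (fixed point — unchanged through iteration 8)
count of #: 4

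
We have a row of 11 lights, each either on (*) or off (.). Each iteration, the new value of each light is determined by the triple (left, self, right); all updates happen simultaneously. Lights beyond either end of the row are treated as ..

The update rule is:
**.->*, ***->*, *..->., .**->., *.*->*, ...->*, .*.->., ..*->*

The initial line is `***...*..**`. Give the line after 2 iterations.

*.**.*.*.*.

iteration 1: .**.**..*.*
iteration 2: *.**.*.*.*.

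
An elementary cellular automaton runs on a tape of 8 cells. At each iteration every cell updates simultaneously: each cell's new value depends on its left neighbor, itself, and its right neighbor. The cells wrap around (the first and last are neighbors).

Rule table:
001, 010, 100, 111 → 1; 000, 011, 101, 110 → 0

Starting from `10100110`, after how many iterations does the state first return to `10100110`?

4

10111000
10010101
01110100
10100110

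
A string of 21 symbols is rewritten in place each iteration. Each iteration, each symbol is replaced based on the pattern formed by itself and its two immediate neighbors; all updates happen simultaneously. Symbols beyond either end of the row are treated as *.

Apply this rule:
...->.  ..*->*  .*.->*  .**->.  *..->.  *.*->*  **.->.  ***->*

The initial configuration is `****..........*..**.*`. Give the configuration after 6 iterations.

........*..**.*******

***..........**.*..*.
**..........*..**.***
*..........**.*..*.**
..........*..**.***.*
.........**.*..*.*.*.
........*..**.*******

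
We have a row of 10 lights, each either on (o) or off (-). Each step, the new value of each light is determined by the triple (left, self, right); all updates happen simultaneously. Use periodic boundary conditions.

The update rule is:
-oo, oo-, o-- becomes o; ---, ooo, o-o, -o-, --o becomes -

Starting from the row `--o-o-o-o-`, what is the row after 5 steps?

---o------

step 1: ---------o
step 2: o---------
step 3: -o--------
step 4: --o-------
step 5: ---o------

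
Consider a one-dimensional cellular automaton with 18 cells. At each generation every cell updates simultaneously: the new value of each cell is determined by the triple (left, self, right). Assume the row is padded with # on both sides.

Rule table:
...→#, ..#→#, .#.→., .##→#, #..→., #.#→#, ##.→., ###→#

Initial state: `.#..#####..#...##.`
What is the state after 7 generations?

#..#####..#..###.#
..#####..#..###.##
.#####..#..###.###
#####..#..###.####
####..#..###.#####
###..#..###.######
##..#..###.#######

##..#..###.#######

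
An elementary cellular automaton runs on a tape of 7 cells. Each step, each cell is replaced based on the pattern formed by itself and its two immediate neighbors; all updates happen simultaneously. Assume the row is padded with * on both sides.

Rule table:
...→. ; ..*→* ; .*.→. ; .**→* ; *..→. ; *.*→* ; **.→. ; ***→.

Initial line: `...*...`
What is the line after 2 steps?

..*...*
.*...**

.*...**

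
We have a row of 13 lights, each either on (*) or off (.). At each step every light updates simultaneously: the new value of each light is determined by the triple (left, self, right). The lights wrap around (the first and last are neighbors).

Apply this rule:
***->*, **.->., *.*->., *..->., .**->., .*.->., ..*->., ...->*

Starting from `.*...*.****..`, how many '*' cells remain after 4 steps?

step 1: ...*....**..*
step 2: .*...**......
step 3: ...*....*****
step 4: .*...**..***.
count of *: 6

6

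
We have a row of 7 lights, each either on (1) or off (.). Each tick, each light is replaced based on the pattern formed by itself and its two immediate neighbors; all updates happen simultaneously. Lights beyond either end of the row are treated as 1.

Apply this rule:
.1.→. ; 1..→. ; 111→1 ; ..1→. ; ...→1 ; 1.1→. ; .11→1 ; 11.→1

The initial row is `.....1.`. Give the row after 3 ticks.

.111...

.111...
.111.1.
.111...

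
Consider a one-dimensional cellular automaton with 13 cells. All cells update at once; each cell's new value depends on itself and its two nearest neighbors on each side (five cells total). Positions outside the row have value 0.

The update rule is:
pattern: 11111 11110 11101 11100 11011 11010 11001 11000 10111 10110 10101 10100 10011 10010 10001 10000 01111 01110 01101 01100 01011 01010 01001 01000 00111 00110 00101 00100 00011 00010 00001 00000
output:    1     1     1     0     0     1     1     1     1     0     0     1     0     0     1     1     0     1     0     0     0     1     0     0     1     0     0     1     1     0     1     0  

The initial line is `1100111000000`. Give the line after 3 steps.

step 1: 0010110110000
step 2: 1000000001100
step 3: 1010000110011

1010000110011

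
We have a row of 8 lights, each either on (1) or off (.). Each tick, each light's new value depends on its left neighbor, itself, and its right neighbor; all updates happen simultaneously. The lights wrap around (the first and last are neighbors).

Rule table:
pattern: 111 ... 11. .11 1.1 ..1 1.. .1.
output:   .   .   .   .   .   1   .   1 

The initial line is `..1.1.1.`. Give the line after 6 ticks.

1.1.1...

tick 1: .11.1.1.
tick 2: 1...1.1.
tick 3: 1..11.1.
tick 4: 1.1...1.
tick 5: 1.1..11.
tick 6: 1.1.1...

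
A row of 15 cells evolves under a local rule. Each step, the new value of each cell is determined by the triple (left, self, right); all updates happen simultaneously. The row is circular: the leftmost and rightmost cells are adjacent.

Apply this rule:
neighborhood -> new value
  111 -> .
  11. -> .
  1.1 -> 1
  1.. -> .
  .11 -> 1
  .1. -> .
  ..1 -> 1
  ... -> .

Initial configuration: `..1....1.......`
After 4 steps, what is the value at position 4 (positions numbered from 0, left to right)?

.

step 1: .1....1........
step 2: 1....1.........
step 3: ....1.........1
step 4: ...1.........1.
position 4 holds .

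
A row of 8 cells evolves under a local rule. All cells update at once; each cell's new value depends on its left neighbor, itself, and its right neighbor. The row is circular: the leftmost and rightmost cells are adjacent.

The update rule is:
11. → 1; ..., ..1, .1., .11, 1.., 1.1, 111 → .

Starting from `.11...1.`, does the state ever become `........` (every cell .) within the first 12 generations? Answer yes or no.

yes

..1.....
........
all cells are . at generation 2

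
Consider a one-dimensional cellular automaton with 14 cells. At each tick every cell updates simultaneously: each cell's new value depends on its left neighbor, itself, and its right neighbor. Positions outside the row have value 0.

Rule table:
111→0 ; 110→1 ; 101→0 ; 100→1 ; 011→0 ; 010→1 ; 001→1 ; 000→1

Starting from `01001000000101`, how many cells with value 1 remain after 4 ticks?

2

tick 1: 11111111111101
tick 2: 00000000000101
tick 3: 11111111111101  (repeats tick 1; period 2)
tick 4: 00000000000101
count of 1: 2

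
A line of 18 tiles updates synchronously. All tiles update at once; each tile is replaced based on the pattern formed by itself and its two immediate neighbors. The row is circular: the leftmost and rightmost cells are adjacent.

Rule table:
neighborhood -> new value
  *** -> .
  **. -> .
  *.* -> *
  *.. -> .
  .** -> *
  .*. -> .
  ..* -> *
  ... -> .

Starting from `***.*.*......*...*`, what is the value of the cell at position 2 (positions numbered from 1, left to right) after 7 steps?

...*.*......*...**
..*.*......*...**.
.*.*......*...**..
*.*......*...**...
.*......*...**...*
*......*...**...*.
......*...**...*.*
position 2 holds .

.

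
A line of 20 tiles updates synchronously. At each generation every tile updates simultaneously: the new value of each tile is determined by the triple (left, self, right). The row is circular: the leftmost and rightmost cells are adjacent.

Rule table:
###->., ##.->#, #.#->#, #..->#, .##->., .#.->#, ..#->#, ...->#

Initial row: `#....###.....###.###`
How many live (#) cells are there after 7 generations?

#####..######..##...
....###.....###.####
####..######..##...#
...###.....###.####.
###..######..##...##
..###.....###.####..
##..######..##...###
count of #: 13

13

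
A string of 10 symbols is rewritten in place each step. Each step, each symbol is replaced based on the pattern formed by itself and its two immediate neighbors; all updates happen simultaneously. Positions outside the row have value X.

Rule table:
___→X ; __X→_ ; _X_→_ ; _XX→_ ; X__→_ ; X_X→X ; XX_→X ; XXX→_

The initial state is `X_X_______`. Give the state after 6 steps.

XX__XXXXX_
_X______XX
X__XXXX___
X_____X_X_
X_XXX__X_X
XX__X___X_

XX__X___X_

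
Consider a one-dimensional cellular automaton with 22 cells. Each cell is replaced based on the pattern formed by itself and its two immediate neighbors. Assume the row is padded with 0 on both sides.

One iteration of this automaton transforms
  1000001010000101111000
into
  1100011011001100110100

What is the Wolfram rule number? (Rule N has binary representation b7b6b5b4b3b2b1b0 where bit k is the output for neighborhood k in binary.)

150

position 16: 111 → 1  (bit 7 = 1)
position 18: 110 → 0  (bit 6 = 0)
position 7: 101 → 0  (bit 5 = 0)
position 1: 100 → 1  (bit 4 = 1)
position 15: 011 → 0  (bit 3 = 0)
position 0: 010 → 1  (bit 2 = 1)
position 5: 001 → 1  (bit 1 = 1)
position 2: 000 → 0  (bit 0 = 0)
bits b7..b0 = 10010110 = 150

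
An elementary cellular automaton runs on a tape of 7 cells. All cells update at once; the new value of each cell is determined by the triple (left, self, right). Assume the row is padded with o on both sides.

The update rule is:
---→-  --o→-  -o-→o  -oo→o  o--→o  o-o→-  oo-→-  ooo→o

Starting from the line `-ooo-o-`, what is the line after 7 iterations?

iteration 1: -oo--o-
iteration 2: -o-o-o-
iteration 3: -o-o-o-  (fixed point — unchanged through iteration 7)

-o-o-o-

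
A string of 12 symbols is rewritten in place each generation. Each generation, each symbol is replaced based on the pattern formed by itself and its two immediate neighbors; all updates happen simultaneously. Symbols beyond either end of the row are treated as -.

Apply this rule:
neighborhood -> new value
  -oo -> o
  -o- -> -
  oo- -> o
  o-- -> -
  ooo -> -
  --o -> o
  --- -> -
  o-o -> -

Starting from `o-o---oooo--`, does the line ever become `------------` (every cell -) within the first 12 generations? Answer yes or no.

-----oo--o--
----ooo-o---
---oo-o-----
--ooo-------
-oo-o-------
ooo---------
o-o---------
------------
all cells are - at generation 8

yes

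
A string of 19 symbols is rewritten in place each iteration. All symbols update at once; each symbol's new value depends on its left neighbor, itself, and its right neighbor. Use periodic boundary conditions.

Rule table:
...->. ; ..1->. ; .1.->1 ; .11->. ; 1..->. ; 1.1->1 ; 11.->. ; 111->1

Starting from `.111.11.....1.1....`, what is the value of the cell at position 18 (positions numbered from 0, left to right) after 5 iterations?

.

..1.1.......111....
..111........1.....
...1.........1.....
...1.........1.....  (fixed point — unchanged through iteration 5)
position 18 holds .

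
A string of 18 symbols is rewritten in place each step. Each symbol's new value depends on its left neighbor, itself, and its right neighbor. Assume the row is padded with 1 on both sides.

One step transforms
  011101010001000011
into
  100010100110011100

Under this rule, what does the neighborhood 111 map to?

At position 2 the neighborhood is 111; the next row has 0 there.

0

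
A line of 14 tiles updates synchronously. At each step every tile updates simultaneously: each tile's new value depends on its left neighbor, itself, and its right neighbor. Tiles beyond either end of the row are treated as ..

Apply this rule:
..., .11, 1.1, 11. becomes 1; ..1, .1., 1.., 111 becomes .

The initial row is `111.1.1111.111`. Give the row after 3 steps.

1.11.11..111.1
.111111..1.11.
.1....1...111.

.1....1...111.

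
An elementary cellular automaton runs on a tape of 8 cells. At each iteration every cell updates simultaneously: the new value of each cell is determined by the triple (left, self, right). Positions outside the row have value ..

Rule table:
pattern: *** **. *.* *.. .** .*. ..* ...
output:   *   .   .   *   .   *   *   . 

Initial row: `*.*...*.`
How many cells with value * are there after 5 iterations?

5

*.**.***
*.....*.
**...***
..*.*.*.
.**.*.**
count of *: 5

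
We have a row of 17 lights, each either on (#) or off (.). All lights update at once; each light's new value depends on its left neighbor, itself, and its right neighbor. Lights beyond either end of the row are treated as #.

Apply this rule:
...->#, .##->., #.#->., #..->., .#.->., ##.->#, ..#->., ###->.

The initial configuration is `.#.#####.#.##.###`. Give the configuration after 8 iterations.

.#...........#.#.

iteration 1: .......#....#....
iteration 2: .#####...##...##.
iteration 3: .....#.#..#.#..#.
iteration 4: .###.............
iteration 5: ...#.###########.
iteration 6: .#.............#.
iteration 7: ...###########...
iteration 8: .#...........#.#.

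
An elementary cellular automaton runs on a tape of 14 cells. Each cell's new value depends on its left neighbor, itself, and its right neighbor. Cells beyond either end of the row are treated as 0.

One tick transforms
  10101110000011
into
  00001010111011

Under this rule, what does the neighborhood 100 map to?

0

At position 7 the neighborhood is 100; the next row has 0 there.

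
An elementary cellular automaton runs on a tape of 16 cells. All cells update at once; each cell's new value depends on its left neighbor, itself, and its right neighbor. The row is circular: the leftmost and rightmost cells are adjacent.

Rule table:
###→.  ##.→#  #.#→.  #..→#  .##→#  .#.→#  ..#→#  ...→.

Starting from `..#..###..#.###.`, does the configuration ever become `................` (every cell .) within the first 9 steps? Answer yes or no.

no

step 1: .#####.####.#.##
step 2: .#...#.#..#.#.##
step 3: .##.##.####.#.##
step 4: .##.##.#..#.#.##
step 5: .##.##.####.#.##  (repeats step 3; period 2)
step 9: .##.##.####.#.##
step 9 is .##.##.####.#.##, still not uniform .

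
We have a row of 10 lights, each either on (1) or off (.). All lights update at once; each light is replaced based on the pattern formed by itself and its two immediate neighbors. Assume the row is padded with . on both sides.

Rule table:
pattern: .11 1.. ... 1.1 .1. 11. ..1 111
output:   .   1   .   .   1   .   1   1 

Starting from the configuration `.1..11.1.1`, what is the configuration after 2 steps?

1111...1.1
.11.1.11.1

.11.1.11.1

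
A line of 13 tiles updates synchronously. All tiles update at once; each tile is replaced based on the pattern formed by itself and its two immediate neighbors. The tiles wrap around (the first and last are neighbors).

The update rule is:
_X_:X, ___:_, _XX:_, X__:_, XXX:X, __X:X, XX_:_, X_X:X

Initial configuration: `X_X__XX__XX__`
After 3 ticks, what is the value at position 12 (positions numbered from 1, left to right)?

tick 1: XXX_X___X___X
tick 2: XX_XX__XX__X_
tick 3: __X___X___XXX
position 12 holds X

X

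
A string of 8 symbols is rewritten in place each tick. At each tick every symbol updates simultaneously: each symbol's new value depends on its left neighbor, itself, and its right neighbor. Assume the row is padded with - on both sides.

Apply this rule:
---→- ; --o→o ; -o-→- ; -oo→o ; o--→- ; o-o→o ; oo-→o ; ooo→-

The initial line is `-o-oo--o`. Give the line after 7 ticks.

--o-----

o-ooo-o-
-oo-oo--
oooooo--
o----o--
----o---
---o----
--o-----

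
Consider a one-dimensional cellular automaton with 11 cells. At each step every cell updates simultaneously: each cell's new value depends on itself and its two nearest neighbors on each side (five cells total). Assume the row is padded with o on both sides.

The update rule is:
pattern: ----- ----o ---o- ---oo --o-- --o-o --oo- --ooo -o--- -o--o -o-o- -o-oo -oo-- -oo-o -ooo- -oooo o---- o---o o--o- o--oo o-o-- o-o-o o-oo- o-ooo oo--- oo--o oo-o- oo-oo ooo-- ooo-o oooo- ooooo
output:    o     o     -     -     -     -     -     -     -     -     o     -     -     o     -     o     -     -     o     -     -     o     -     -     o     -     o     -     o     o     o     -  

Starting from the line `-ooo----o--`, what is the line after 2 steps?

---oo-o----
o---oo---o-

o---oo---o-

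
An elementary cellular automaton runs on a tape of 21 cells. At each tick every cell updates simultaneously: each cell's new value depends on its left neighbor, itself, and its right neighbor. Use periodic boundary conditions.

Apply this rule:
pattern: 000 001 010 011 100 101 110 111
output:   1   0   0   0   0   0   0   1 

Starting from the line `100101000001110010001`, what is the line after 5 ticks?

001000010000011111111

000000011100100000100
111111001000001110001
111110000011100100100
011100111001000000000
001000010000011111111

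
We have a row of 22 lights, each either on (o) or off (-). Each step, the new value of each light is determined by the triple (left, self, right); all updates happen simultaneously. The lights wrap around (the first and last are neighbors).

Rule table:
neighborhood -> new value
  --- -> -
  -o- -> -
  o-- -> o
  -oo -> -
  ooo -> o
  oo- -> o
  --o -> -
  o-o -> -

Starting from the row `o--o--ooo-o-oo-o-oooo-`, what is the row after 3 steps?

step 1: -o--o--oo----o----ooo-
step 2: --o--o--oo----o----ooo
step 3: o--o--o--oo----o----oo

o--o--o--oo----o----oo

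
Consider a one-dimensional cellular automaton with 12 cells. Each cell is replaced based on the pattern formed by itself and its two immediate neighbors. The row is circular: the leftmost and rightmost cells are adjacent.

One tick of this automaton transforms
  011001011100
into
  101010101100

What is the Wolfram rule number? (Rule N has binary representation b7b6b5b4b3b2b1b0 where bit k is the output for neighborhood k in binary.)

226

position 8: 111 → 1  (bit 7 = 1)
position 2: 110 → 1  (bit 6 = 1)
position 6: 101 → 1  (bit 5 = 1)
position 3: 100 → 0  (bit 4 = 0)
position 1: 011 → 0  (bit 3 = 0)
position 5: 010 → 0  (bit 2 = 0)
position 0: 001 → 1  (bit 1 = 1)
position 11: 000 → 0  (bit 0 = 0)
bits b7..b0 = 11100010 = 226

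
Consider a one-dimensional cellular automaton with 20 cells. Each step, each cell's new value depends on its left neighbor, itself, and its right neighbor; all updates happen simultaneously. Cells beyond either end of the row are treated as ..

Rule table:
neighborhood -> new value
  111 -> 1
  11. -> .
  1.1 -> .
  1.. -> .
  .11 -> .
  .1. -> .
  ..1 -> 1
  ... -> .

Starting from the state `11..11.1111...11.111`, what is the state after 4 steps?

1....1....1....1....

...1....11...1....1.
..1....1....1....1..
.1....1....1....1...
1....1....1....1....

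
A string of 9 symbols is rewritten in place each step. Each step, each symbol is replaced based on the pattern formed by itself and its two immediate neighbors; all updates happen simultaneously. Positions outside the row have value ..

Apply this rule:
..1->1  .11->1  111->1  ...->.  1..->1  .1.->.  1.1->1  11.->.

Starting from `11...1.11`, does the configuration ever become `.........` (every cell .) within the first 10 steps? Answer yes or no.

no

1.1.1.11.
.1.1.11.1
1.1.11.1.
.1.11.1.1
1.11.1.1.
.11.1.1.1
11.1.1.1.
1.1.1.1.1
.1.1.1.1.
1.1.1.1.1
step 10 is 1.1.1.1.1, still not uniform .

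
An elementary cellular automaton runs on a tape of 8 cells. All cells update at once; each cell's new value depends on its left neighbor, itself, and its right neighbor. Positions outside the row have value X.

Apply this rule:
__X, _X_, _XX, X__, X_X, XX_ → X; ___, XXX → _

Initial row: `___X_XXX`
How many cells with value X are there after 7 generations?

4

X_XXXX__
XXX__XXX
__XXXX__
XXX__XXX  (repeats generation 2; period 2)
generation 7: __XXXX__
count of X: 4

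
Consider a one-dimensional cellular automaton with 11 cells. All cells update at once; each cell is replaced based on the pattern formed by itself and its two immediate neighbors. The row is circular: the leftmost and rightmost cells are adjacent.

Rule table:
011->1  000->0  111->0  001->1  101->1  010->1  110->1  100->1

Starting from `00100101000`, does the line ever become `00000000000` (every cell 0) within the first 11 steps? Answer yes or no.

01111111100
11000000110
11100001111
00110011000
01111111100  (repeats step 1; period 4)
step 11: 11100001111
step 11 is 11100001111, still not uniform 0

no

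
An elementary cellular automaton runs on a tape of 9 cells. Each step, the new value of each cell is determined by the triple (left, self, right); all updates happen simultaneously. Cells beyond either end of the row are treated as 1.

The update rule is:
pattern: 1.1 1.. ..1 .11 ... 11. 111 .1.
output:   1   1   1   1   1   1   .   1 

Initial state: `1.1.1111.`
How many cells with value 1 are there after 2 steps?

11111..11
....1111.
count of 1: 4

4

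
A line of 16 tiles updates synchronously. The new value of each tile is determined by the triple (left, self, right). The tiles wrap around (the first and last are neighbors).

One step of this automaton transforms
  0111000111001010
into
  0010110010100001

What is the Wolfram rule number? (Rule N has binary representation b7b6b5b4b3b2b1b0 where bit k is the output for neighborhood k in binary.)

position 2: 111 → 1  (bit 7 = 1)
position 3: 110 → 0  (bit 6 = 0)
position 13: 101 → 0  (bit 5 = 0)
position 4: 100 → 1  (bit 4 = 1)
position 1: 011 → 0  (bit 3 = 0)
position 12: 010 → 0  (bit 2 = 0)
position 0: 001 → 0  (bit 1 = 0)
position 5: 000 → 1  (bit 0 = 1)
bits b7..b0 = 10010001 = 145

145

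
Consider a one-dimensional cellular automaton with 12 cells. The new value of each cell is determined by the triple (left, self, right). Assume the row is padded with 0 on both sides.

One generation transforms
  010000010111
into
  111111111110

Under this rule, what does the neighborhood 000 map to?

At position 3 the neighborhood is 000; the next row has 1 there.

1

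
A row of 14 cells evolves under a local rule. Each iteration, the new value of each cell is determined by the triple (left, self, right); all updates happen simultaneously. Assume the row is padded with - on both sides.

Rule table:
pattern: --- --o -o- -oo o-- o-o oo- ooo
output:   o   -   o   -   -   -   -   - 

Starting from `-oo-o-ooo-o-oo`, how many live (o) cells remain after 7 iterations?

2

iteration 1: ----o-----o---
iteration 2: ooo-o-ooo-o-oo
iteration 3: ----o-----o---  (repeats iteration 1; period 2)
iteration 7: ----o-----o---
count of o: 2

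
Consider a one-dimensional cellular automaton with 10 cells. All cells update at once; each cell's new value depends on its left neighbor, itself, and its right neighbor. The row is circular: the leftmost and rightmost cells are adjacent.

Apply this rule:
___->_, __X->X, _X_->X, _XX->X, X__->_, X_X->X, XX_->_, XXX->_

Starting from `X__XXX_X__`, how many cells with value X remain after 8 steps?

X_XX__XX_X
_XX__XX_XX
XX__XX_XX_
X__XX_XX_X
__XX_XX_XX
_XX_XX_XX_
XX_XX_XX__
X_XX_XX__X
count of X: 6

6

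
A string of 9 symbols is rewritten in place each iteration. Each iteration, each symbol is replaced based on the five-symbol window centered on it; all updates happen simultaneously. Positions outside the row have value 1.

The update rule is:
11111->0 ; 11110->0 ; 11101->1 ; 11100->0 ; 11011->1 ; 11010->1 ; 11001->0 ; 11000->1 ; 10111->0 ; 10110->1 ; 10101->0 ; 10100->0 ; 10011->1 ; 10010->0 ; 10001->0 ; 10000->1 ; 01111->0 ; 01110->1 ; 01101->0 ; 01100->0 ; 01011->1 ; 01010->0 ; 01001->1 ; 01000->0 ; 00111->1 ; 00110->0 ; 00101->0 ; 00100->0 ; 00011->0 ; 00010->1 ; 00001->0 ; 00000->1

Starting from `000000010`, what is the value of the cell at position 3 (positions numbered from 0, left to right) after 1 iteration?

1

iteration 1: 111110101
position 3 holds 1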